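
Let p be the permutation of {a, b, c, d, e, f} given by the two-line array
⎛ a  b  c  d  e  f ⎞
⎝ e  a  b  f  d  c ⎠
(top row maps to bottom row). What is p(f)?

The entry below f in the array is c, so p(f) = c.

c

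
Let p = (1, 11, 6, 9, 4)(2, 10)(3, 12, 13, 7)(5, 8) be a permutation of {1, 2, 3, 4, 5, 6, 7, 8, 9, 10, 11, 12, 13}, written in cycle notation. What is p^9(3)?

12

3 lies in the 4-cycle (3, 12, 13, 7).
Powers repeat with period 4 on this cycle, and 9 mod 4 = 1, so p^9(3) = p^1(3).
Stepping 1 place around the cycle: 3 → 12.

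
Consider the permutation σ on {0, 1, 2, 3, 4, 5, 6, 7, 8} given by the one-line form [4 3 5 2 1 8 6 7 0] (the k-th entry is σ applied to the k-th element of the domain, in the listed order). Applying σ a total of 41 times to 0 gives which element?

Tracing 0 → 4 → … returns to 0 after 7 steps, so 0 lies in a 7-cycle (0 4 1 3 2 5 8).
Since the cycle has length 7, σ^41 acts on it the same as σ^6 (41 mod 7 = 6).
Stepping 6 places around the cycle: 0 → 4 → 1 → 3 → 2 → 5 → 8.

8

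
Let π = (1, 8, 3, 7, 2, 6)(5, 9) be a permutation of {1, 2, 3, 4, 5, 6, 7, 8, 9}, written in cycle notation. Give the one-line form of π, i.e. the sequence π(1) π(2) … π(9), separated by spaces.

8 6 7 4 9 1 2 3 5

Reading each image from the cycles: 1↦8, 2↦6, 3↦7, 4↦4, 5↦9, 6↦1, 7↦2, 8↦3, 9↦5.
So the one-line form is 8 6 7 4 9 1 2 3 5.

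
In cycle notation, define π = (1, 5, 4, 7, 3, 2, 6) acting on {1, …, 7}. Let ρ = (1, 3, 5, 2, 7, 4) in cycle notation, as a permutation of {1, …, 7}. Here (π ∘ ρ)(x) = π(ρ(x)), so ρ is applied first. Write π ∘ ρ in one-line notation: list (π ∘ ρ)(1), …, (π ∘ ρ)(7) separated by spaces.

(π ∘ ρ)(x) = π(ρ(x)). Computing each image: π(ρ(1)) = π(3) = 2, π(ρ(2)) = π(7) = 3, π(ρ(3)) = π(5) = 4, π(ρ(4)) = π(1) = 5, π(ρ(5)) = π(2) = 6, π(ρ(6)) = π(6) = 1, π(ρ(7)) = π(4) = 7.
Hence π ∘ ρ = [2 3 4 5 6 1 7].

2 3 4 5 6 1 7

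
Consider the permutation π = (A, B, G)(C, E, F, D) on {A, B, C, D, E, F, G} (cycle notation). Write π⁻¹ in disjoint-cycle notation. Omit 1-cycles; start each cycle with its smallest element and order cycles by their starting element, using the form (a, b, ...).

(A, G, B)(C, D, F, E)

Inverting a permutation written in cycle notation just reverses the order within every cycle.
After reversing and putting each cycle's least element first, π⁻¹ = (A, G, B)(C, D, F, E).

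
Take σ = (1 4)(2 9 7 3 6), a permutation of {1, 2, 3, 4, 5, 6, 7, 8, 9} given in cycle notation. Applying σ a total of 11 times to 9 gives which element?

7

9 lies in the 5-cycle (2 9 7 3 6).
On a 5-cycle, σ^5 is the identity, so σ^11 = σ^1 there (11 ≡ 1 mod 5).
Stepping 1 place around the cycle: 9 → 7.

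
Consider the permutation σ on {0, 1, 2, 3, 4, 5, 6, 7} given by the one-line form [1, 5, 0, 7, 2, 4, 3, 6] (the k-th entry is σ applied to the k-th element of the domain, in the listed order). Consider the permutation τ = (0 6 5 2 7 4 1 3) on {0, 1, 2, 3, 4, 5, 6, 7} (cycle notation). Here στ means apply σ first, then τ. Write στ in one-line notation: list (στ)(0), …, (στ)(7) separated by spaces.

(στ)(x) = τ(σ(x)). Computing each image: τ(σ(0)) = τ(1) = 3, τ(σ(1)) = τ(5) = 2, τ(σ(2)) = τ(0) = 6, τ(σ(3)) = τ(7) = 4, τ(σ(4)) = τ(2) = 7, τ(σ(5)) = τ(4) = 1, τ(σ(6)) = τ(3) = 0, τ(σ(7)) = τ(6) = 5.
Hence στ = [3 2 6 4 7 1 0 5].

3 2 6 4 7 1 0 5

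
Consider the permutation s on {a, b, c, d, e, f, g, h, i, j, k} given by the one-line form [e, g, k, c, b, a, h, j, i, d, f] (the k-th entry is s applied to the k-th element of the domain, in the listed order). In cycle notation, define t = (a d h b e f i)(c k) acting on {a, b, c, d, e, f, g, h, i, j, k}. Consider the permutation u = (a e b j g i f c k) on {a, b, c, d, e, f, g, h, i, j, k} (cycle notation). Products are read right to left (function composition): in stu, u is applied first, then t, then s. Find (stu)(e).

b

Apply the permutations in order: u(e) = b, then t(b) = e, then s(e) = b. So (stu)(e) = b.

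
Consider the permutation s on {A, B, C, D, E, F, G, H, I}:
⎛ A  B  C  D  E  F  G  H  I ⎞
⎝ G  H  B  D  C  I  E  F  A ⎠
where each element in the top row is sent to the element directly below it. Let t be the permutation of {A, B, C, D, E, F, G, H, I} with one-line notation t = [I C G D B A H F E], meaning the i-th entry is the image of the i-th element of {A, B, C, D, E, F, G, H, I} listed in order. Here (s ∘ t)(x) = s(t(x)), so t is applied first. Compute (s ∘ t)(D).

First apply t: t(D) = D, then s(D) = D. Thus (s ∘ t)(D) = D.

D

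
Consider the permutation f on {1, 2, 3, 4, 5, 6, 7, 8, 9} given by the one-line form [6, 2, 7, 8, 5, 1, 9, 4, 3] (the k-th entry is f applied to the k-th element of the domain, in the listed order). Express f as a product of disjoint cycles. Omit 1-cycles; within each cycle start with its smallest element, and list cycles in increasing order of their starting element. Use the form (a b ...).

(1 6)(3 7 9)(4 8)

Start at 1 and follow images: 1 → 6 → 1, giving the cycle (1 6).
Repeating from the next unused element and collecting all non-trivial cycles gives (1 6)(3 7 9)(4 8).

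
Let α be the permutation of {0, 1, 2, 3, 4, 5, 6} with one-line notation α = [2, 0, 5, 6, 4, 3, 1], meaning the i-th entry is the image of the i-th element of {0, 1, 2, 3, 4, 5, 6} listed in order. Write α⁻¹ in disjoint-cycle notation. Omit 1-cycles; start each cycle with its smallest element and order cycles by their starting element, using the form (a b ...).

First write α in disjoint cycles: (0 2 5 3 6 1).
The inverse reverses every cycle; in canonical form, α⁻¹ = (0 1 6 3 5 2).

(0 1 6 3 5 2)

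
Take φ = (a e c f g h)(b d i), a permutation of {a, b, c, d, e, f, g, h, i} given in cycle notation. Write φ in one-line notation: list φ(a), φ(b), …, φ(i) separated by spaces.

Image by image: a↦e, b↦d, c↦f, d↦i, e↦c, f↦g, g↦h, h↦a, i↦b.
So the one-line form is e d f i c g h a b.

e d f i c g h a b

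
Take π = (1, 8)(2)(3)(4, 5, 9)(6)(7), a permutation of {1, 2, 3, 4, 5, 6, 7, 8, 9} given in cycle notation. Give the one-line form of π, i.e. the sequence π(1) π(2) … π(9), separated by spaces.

8 2 3 5 9 6 7 1 4

Reading each image from the cycles: 1→8, 2→2, 3→3, 4→5, 5→9, 6→6, 7→7, 8→1, 9→4.
Listing these in domain order gives 8 2 3 5 9 6 7 1 4.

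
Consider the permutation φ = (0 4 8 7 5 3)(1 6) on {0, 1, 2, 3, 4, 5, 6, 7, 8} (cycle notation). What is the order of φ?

The disjoint cycles have lengths 6, 2, 1.
The order is lcm(6, 2) = 6.

6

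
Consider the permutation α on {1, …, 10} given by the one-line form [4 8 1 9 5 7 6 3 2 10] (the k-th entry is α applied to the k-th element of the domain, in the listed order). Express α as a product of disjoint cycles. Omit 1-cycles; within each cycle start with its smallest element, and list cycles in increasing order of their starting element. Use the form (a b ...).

(1 4 9 2 8 3)(6 7)

Start at 1 and follow images: 1 → 4 → 9 → 2 → 8 → 3 → 1, giving the cycle (1 4 9 2 8 3).
Repeating from the next unused element and collecting all non-trivial cycles gives (1 4 9 2 8 3)(6 7).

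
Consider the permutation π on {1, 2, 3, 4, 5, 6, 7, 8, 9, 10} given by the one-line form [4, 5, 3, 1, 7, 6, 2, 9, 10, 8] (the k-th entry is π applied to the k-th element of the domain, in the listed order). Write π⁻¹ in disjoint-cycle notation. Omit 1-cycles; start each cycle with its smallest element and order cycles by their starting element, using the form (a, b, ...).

(1, 4)(2, 7, 5)(8, 10, 9)

The cycle decomposition of π is (1, 4)(2, 5, 7)(8, 9, 10).
The inverse reverses every cycle; in canonical form, π⁻¹ = (1, 4)(2, 7, 5)(8, 10, 9).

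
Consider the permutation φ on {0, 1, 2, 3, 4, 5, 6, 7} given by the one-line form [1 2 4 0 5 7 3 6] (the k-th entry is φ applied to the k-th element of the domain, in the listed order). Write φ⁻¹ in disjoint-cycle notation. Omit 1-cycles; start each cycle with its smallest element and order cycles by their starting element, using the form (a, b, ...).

(0, 3, 6, 7, 5, 4, 2, 1)

The cycle decomposition of φ is (0, 1, 2, 4, 5, 7, 6, 3).
Reversing each cycle (and rotating so the smallest element leads) gives φ⁻¹ = (0, 3, 6, 7, 5, 4, 2, 1).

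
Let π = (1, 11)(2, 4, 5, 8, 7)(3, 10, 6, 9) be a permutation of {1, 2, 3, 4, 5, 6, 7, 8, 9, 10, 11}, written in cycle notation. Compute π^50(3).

3 lies in the 4-cycle (3, 10, 6, 9).
Since the cycle has length 4, π^50 acts on it the same as π^2 (50 mod 4 = 2).
Stepping 2 places around the cycle: 3 → 10 → 6.

6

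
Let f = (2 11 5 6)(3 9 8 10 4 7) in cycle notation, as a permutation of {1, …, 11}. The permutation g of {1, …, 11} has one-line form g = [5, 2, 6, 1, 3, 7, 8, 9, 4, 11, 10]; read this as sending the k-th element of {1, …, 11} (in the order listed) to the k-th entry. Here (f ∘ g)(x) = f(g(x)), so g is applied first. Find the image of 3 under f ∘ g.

2

(f ∘ g)(3) = f(g(3)). g(3) = 6, then f(6) = 2. So (f ∘ g)(3) = 2.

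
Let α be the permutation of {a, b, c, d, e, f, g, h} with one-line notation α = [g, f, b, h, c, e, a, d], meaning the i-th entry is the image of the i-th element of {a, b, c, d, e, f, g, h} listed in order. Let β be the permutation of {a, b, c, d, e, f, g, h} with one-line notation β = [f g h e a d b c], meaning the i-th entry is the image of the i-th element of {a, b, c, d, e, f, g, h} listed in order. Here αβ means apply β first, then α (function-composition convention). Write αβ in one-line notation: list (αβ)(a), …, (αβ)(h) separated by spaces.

e a d c g h f b

For each element, apply β then α: a → f → e; b → g → a; c → h → d; d → e → c; e → a → g; f → d → h; g → b → f; h → c → b.
Collecting the images, αβ = [e a d c g h f b].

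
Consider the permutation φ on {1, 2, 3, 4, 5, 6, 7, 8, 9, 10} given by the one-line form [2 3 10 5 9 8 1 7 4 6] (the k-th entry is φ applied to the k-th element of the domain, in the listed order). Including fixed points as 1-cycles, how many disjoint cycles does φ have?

2

The cycle decomposition is (1 2 3 10 6 8 7)(4 5 9), which has 2 cycles (counting 1-cycles).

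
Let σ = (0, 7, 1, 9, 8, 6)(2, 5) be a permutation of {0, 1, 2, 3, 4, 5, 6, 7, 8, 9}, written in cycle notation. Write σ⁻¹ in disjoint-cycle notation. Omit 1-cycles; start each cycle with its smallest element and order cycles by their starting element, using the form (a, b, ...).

Inverting a permutation written in cycle notation just reverses the order within every cycle.
Reversing each cycle of σ and rotating so the smallest element leads gives (0, 6, 8, 9, 1, 7)(2, 5).

(0, 6, 8, 9, 1, 7)(2, 5)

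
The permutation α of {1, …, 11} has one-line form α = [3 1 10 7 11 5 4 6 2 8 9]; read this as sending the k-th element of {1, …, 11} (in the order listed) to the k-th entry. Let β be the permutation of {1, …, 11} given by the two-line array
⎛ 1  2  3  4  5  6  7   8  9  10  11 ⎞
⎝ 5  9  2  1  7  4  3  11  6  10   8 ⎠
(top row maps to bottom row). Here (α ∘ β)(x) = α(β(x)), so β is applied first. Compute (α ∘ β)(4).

(α ∘ β)(4) = α(β(4)). β(4) = 1, then α(1) = 3. So (α ∘ β)(4) = 3.

3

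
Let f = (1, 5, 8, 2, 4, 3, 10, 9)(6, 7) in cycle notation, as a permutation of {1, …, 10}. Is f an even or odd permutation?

even

The cycle lengths are 8, 2.
A cycle is odd iff its length is even; f has 2 even-length cycles, so sgn(f) = (−1)^2 and f is even.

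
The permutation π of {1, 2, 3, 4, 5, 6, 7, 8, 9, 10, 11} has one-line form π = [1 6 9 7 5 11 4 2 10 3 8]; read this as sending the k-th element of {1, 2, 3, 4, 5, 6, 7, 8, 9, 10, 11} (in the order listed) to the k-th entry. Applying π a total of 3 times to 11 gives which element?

Tracing 11 → 8 → … returns to 11 after 4 steps, so 11 lies in a 4-cycle (2 6 11 8).
Advancing 3 steps from 11: 11 → 8 → 2 → 6.

6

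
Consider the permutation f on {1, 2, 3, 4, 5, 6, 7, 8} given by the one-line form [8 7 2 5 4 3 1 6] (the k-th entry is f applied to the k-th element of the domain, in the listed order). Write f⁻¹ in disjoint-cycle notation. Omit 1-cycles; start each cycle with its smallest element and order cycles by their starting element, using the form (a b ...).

(1 7 2 3 6 8)(4 5)

The cycle decomposition of f is (1 8 6 3 2 7)(4 5).
Reversing each cycle (and rotating so the smallest element leads) gives f⁻¹ = (1 7 2 3 6 8)(4 5).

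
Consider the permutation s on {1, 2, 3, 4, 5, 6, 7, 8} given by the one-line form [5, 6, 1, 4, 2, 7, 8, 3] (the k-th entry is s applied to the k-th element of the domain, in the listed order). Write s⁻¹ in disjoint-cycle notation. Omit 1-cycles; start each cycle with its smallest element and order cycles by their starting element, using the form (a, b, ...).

The cycle decomposition of s is (1, 5, 2, 6, 7, 8, 3).
The inverse reverses every cycle; in canonical form, s⁻¹ = (1, 3, 8, 7, 6, 2, 5).

(1, 3, 8, 7, 6, 2, 5)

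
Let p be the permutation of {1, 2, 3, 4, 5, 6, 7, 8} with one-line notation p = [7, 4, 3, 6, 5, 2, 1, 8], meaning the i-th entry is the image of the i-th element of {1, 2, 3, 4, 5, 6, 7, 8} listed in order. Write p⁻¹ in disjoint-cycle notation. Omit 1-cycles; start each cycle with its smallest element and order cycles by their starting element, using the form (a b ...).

First write p in disjoint cycles: (1 7)(2 4 6).
The inverse reverses every cycle; in canonical form, p⁻¹ = (1 7)(2 6 4).

(1 7)(2 6 4)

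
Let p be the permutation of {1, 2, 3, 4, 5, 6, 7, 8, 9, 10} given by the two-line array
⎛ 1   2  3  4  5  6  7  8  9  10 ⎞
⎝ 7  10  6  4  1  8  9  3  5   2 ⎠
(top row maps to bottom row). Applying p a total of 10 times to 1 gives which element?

Tracing 1 → 7 → … returns to 1 after 4 steps, so 1 lies in a 4-cycle (1, 7, 9, 5).
Powers repeat with period 4 on this cycle, and 10 mod 4 = 2, so p^10(1) = p^2(1).
Stepping 2 places around the cycle: 1 → 7 → 9.

9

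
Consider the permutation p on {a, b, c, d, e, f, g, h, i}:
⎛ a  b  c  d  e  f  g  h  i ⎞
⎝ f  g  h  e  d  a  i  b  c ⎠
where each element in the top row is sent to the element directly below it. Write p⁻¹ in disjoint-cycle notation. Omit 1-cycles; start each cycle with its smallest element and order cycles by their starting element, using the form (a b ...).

(a f)(b h c i g)(d e)

First write p in disjoint cycles: (a f)(b g i c h)(d e).
The inverse reverses every cycle; in canonical form, p⁻¹ = (a f)(b h c i g)(d e).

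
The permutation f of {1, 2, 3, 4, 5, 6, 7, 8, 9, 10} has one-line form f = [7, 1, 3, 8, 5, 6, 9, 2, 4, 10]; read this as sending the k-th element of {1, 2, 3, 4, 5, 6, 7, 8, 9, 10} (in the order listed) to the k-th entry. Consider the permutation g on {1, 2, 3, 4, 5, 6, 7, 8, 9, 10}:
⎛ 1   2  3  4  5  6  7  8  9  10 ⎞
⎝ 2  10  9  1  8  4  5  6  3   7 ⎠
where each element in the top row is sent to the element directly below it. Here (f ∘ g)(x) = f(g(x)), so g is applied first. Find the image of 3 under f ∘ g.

4

First apply g: g(3) = 9, then f(9) = 4. Thus (f ∘ g)(3) = 4.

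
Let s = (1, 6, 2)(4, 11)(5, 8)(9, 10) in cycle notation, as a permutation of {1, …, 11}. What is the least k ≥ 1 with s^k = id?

6

The disjoint cycles have lengths 3, 2, 2, 2, 1, 1.
Since disjoint cycles commute, ord(s) = lcm(3, 2, 2, 2) = 6.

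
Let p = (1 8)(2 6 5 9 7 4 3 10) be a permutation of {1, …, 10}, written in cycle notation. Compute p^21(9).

9 lies in the 8-cycle (2 6 5 9 7 4 3 10).
On an 8-cycle, p^8 is the identity, so p^21 = p^5 there (21 ≡ 5 mod 8).
Advancing 5 steps from 9: 9 → 7 → 4 → 3 → 10 → 2.

2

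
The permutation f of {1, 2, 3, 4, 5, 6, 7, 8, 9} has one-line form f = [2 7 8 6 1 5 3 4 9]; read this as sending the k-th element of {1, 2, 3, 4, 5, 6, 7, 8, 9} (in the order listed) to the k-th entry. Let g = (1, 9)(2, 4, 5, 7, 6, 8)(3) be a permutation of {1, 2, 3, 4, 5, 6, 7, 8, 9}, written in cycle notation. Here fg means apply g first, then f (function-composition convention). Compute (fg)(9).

2

(fg)(9) = f(g(9)). g(9) = 1, then f(1) = 2. So (fg)(9) = 2.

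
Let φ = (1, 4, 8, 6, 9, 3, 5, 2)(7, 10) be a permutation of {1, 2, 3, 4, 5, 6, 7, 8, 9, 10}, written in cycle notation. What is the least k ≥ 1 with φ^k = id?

The disjoint cycles have lengths 8, 2.
The order of φ is the least common multiple of its cycle lengths: lcm(8, 2) = 8.

8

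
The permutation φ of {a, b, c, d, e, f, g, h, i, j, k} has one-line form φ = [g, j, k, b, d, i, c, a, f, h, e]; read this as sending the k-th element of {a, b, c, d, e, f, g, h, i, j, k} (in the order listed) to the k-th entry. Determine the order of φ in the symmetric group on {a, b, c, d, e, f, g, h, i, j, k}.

The disjoint-cycle form of φ has cycle lengths 9, 2.
The order of φ is the least common multiple of its cycle lengths: lcm(9, 2) = 18.

18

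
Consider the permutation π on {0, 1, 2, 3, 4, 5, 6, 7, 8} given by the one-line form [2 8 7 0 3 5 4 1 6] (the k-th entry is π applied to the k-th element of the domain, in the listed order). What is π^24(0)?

Tracing 0 → 2 → … returns to 0 after 8 steps, so 0 lies in an 8-cycle (0 2 7 1 8 6 4 3).
Since the cycle has length 8, π^24 acts on it the same as π^0 (24 mod 8 = 0).
So π^24(0) = 0.

0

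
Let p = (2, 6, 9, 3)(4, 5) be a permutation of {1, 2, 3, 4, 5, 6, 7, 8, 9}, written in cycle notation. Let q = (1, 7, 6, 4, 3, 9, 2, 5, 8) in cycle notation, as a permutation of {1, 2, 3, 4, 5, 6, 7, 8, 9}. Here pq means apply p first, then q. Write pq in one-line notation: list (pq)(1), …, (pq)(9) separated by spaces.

Chase each element through p then q: 1 → 1 → 7; 2 → 6 → 4; 3 → 2 → 5; 4 → 5 → 8; 5 → 4 → 3; 6 → 9 → 2; 7 → 7 → 6; 8 → 8 → 1; 9 → 3 → 9.
So pq in one-line form is 7 4 5 8 3 2 6 1 9.

7 4 5 8 3 2 6 1 9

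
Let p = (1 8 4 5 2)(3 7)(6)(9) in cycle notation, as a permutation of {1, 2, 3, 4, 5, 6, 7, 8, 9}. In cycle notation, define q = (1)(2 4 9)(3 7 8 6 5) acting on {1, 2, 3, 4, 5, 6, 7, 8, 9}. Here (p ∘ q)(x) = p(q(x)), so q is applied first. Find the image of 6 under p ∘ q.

(p ∘ q)(6) = p(q(6)). q(6) = 5, then p(5) = 2. So (p ∘ q)(6) = 2.

2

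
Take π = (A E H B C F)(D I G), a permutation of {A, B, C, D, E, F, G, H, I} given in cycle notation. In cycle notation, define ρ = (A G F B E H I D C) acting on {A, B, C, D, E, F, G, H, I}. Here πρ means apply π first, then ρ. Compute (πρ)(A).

H

First apply π: π(A) = E, then ρ(E) = H. Thus (πρ)(A) = H.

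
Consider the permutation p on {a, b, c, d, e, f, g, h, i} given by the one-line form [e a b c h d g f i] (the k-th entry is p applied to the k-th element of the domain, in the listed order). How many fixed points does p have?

2

The fixed points (elements with p(x) = x) are {g, i}, so there are 2.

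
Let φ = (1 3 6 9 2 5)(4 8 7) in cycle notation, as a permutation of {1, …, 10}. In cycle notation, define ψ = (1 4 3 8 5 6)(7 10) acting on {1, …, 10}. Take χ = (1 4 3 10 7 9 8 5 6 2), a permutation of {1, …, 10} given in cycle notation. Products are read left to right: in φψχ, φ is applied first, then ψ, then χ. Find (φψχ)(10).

9

Apply the permutations in order: φ(10) = 10, then ψ(10) = 7, then χ(7) = 9. So (φψχ)(10) = 9.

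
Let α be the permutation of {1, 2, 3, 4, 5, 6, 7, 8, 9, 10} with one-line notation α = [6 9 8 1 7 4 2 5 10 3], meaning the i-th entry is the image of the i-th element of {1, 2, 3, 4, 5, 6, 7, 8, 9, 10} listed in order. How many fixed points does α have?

No element satisfies α(x) = x, so there are 0 fixed points.

0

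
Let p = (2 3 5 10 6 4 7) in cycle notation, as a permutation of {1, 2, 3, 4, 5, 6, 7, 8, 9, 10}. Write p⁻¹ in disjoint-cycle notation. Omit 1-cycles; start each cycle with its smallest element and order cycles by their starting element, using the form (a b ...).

(2 7 4 6 10 5 3)

The inverse reverses each cycle.
Reversing each cycle of p and rotating so the smallest element leads gives (2 7 4 6 10 5 3).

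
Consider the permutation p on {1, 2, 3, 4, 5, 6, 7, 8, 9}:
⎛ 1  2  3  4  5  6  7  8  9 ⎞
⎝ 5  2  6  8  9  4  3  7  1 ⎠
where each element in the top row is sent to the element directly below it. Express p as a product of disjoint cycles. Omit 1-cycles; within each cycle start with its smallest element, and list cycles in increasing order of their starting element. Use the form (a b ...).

(1 5 9)(3 6 4 8 7)

Start at 1 and follow images: 1 → 5 → 9 → 1, giving the cycle (1 5 9).
Repeating from the next unused element and collecting all non-trivial cycles gives (1 5 9)(3 6 4 8 7).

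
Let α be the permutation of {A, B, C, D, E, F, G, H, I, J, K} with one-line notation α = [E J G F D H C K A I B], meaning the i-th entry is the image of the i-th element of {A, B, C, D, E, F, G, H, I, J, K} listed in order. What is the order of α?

The disjoint-cycle form of α has cycle lengths 9, 2.
The order of α is the least common multiple of its cycle lengths: lcm(9, 2) = 18.

18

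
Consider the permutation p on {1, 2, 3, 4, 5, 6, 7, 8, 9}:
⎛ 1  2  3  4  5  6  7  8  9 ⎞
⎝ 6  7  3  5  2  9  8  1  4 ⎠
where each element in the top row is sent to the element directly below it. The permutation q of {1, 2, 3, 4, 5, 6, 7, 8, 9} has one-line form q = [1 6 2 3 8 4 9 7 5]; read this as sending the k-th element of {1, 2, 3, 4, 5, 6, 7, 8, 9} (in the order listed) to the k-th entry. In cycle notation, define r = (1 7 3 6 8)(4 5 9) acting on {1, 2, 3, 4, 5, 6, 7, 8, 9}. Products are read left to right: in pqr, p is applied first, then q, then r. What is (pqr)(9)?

Apply the permutations in order: p(9) = 4, then q(4) = 3, then r(3) = 6. So (pqr)(9) = 6.

6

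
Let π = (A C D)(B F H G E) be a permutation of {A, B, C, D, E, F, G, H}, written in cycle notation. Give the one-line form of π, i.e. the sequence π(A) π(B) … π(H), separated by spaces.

Reading each image from the cycles: A→C, B→F, C→D, D→A, E→B, F→H, G→E, H→G.
Listing these in domain order gives C F D A B H E G.

C F D A B H E G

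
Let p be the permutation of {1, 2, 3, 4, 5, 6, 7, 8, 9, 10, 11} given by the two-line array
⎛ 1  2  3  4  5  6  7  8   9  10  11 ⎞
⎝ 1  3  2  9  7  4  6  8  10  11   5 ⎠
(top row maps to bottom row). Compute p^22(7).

6

Tracing 7 → 6 → … returns to 7 after 7 steps, so 7 lies in a 7-cycle (4 9 10 11 5 7 6).
Since the cycle has length 7, p^22 acts on it the same as p^1 (22 mod 7 = 1).
Advancing 1 step from 7: 7 → 6.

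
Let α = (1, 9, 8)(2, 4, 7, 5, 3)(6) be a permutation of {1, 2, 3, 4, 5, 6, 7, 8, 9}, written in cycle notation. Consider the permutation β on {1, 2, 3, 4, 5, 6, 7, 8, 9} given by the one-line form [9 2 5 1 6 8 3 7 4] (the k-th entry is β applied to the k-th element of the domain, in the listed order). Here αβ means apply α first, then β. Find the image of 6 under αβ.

First apply α: α(6) = 6, then β(6) = 8. Thus (αβ)(6) = 8.

8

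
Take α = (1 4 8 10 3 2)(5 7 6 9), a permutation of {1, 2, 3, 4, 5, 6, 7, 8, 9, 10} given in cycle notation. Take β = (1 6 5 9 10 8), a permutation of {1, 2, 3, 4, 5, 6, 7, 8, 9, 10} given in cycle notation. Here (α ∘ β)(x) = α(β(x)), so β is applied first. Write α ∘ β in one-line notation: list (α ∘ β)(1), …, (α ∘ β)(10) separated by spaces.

(α ∘ β)(x) = α(β(x)). Computing each image: α(β(1)) = α(6) = 9, α(β(2)) = α(2) = 1, α(β(3)) = α(3) = 2, α(β(4)) = α(4) = 8, α(β(5)) = α(9) = 5, α(β(6)) = α(5) = 7, α(β(7)) = α(7) = 6, α(β(8)) = α(1) = 4, α(β(9)) = α(10) = 3, α(β(10)) = α(8) = 10.
Hence α ∘ β = [9 1 2 8 5 7 6 4 3 10].

9 1 2 8 5 7 6 4 3 10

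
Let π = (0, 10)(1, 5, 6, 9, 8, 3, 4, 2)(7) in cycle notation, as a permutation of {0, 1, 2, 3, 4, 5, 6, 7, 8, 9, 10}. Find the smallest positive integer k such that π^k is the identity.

The cycle type of π is (8, 2, 1).
Since disjoint cycles commute, ord(π) = lcm(8, 2) = 8.

8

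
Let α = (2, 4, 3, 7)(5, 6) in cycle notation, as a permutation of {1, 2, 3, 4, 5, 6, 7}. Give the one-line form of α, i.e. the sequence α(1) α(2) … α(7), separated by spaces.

1 4 7 3 6 5 2

Reading each image from the cycles: 1↦1, 2↦4, 3↦7, 4↦3, 5↦6, 6↦5, 7↦2.
So the one-line form is 1 4 7 3 6 5 2.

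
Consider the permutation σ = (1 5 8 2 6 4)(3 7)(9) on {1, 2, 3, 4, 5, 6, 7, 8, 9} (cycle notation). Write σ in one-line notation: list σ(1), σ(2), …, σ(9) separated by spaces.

Image by image: 1→5, 2→6, 3→7, 4→1, 5→8, 6→4, 7→3, 8→2, 9→9.
So the one-line form is 5 6 7 1 8 4 3 2 9.

5 6 7 1 8 4 3 2 9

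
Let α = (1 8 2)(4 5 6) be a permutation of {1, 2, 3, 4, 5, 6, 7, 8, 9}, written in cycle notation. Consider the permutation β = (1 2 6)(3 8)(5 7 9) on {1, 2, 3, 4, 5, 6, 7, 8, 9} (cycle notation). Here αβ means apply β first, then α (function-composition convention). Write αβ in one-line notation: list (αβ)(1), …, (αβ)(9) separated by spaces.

1 4 2 5 7 8 9 3 6

(αβ)(x) = α(β(x)). Computing each image: α(β(1)) = α(2) = 1, α(β(2)) = α(6) = 4, α(β(3)) = α(8) = 2, α(β(4)) = α(4) = 5, α(β(5)) = α(7) = 7, α(β(6)) = α(1) = 8, α(β(7)) = α(9) = 9, α(β(8)) = α(3) = 3, α(β(9)) = α(5) = 6.
Hence αβ = [1 4 2 5 7 8 9 3 6].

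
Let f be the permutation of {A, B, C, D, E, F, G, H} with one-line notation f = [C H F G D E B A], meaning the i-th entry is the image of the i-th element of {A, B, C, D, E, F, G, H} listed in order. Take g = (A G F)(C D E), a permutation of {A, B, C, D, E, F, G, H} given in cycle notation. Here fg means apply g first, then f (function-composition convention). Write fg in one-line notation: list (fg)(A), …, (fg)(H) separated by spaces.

(fg)(x) = f(g(x)). Computing each image: f(g(A)) = f(G) = B, f(g(B)) = f(B) = H, f(g(C)) = f(D) = G, f(g(D)) = f(E) = D, f(g(E)) = f(C) = F, f(g(F)) = f(A) = C, f(g(G)) = f(F) = E, f(g(H)) = f(H) = A.
Hence fg = [B H G D F C E A].

B H G D F C E A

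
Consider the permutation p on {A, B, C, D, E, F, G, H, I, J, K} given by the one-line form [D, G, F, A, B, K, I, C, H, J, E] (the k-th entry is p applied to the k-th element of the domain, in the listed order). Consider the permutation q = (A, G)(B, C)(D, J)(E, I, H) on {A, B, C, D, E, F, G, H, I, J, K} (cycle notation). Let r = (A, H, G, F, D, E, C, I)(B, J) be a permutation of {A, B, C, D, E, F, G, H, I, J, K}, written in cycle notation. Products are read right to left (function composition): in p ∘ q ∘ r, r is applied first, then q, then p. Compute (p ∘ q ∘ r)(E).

G

(p ∘ q ∘ r)(E) = p(q(r(E))). r(E) = C, then q(C) = B, then p(B) = G, so the result is G.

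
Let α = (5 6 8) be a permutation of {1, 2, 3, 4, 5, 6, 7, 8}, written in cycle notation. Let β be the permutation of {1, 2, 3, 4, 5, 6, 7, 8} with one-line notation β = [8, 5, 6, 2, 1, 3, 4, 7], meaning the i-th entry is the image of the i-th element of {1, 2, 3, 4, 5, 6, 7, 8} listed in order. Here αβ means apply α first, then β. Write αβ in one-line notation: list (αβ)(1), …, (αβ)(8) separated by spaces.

(αβ)(x) = β(α(x)). Computing each image: β(α(1)) = β(1) = 8, β(α(2)) = β(2) = 5, β(α(3)) = β(3) = 6, β(α(4)) = β(4) = 2, β(α(5)) = β(6) = 3, β(α(6)) = β(8) = 7, β(α(7)) = β(7) = 4, β(α(8)) = β(5) = 1.
Hence αβ = [8 5 6 2 3 7 4 1].

8 5 6 2 3 7 4 1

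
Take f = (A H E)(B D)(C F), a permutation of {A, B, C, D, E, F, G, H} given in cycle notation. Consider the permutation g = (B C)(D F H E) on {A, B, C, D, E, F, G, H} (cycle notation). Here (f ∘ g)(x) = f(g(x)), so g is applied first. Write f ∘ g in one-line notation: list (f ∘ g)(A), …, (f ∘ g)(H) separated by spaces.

Chase each element through g then f: A → A → H; B → C → F; C → B → D; D → F → C; E → D → B; F → H → E; G → G → G; H → E → A.
Collecting the images, f ∘ g = [H F D C B E G A].

H F D C B E G A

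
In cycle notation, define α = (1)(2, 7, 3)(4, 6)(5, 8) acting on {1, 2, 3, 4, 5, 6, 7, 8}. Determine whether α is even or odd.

even

The cycle lengths are 3, 2, 2, 1.
A cycle is odd iff its length is even; α has 2 even-length cycles, so sgn(α) = (−1)^2 and α is even.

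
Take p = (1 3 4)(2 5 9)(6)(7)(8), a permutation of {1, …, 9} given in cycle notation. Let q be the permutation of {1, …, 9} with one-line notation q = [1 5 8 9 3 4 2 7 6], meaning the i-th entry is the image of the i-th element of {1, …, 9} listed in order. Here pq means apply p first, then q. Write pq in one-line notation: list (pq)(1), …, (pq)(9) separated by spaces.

8 3 9 1 6 4 2 7 5

(pq)(x) = q(p(x)). Computing each image: q(p(1)) = q(3) = 8, q(p(2)) = q(5) = 3, q(p(3)) = q(4) = 9, q(p(4)) = q(1) = 1, q(p(5)) = q(9) = 6, q(p(6)) = q(6) = 4, q(p(7)) = q(7) = 2, q(p(8)) = q(8) = 7, q(p(9)) = q(2) = 5.
Hence pq = [8 3 9 1 6 4 2 7 5].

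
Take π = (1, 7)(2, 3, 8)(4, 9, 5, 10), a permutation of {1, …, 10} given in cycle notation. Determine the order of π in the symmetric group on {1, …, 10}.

The cycle type of π is (4, 3, 2, 1).
Since disjoint cycles commute, ord(π) = lcm(4, 3, 2) = 12.

12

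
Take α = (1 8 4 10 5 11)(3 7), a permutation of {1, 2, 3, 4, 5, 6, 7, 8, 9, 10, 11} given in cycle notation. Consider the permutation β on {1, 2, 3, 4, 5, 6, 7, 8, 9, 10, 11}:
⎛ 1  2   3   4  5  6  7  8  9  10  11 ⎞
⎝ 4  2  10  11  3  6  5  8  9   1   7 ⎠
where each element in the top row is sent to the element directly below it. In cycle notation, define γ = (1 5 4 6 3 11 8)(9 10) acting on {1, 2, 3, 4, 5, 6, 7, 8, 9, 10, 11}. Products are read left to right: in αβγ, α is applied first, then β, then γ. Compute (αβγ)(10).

Apply the permutations in order: α(10) = 5, then β(5) = 3, then γ(3) = 11. So (αβγ)(10) = 11.

11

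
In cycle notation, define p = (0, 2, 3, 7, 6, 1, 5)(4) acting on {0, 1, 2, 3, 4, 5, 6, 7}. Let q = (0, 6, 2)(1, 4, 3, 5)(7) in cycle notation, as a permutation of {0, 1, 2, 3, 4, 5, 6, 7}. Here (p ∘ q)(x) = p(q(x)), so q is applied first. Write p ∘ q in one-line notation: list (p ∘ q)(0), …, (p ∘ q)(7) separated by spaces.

1 4 2 0 7 5 3 6

(p ∘ q)(x) = p(q(x)). Computing each image: p(q(0)) = p(6) = 1, p(q(1)) = p(4) = 4, p(q(2)) = p(0) = 2, p(q(3)) = p(5) = 0, p(q(4)) = p(3) = 7, p(q(5)) = p(1) = 5, p(q(6)) = p(2) = 3, p(q(7)) = p(7) = 6.
Hence p ∘ q = [1 4 2 0 7 5 3 6].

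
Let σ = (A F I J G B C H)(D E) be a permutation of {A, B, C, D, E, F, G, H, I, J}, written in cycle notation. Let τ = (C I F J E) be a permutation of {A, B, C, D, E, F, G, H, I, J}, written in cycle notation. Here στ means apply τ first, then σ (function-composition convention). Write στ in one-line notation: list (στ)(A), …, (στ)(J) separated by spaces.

For each element, apply τ then σ: A → A → F; B → B → C; C → I → J; D → D → E; E → C → H; F → J → G; G → G → B; H → H → A; I → F → I; J → E → D.
So στ in one-line form is F C J E H G B A I D.

F C J E H G B A I D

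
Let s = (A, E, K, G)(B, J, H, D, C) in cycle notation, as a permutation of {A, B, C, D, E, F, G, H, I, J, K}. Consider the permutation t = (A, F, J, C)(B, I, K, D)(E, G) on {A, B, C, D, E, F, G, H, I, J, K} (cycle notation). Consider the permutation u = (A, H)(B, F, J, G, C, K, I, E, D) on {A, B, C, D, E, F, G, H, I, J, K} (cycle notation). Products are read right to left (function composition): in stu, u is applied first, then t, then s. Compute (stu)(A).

Apply the permutations in order: u(A) = H, then t(H) = H, then s(H) = D. So (stu)(A) = D.

D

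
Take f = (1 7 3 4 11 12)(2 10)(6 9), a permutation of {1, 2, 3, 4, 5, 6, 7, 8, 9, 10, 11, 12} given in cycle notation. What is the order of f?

The disjoint cycles have lengths 6, 2, 2, 1, 1.
Since disjoint cycles commute, ord(f) = lcm(6, 2, 2) = 6.

6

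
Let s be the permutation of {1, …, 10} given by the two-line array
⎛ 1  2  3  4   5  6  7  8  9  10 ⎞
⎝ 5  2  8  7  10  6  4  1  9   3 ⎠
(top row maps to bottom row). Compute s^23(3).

Tracing 3 → 8 → … returns to 3 after 5 steps, so 3 lies in a 5-cycle (1, 5, 10, 3, 8).
Since the cycle has length 5, s^23 acts on it the same as s^3 (23 mod 5 = 3).
Stepping 3 places around the cycle: 3 → 8 → 1 → 5.

5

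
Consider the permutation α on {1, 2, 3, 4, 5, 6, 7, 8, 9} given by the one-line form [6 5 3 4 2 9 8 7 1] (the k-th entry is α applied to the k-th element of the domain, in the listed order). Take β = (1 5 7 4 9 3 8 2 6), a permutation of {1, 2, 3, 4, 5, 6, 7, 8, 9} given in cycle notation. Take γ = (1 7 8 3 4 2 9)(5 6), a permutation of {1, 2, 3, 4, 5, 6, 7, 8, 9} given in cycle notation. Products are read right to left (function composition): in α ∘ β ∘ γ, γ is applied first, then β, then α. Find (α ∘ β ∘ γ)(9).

Chase 9: γ(9) = 1; β(1) = 5; α(5) = 2. Hence (α ∘ β ∘ γ)(9) = 2.

2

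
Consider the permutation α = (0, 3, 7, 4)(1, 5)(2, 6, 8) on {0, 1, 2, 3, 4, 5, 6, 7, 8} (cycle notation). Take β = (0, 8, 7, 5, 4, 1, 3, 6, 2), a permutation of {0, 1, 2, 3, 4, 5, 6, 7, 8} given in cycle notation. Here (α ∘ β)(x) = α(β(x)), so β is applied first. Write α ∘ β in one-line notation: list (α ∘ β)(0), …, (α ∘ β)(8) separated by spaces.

2 7 3 8 5 0 6 1 4

Chase each element through β then α: 0 → 8 → 2; 1 → 3 → 7; 2 → 0 → 3; 3 → 6 → 8; 4 → 1 → 5; 5 → 4 → 0; 6 → 2 → 6; 7 → 5 → 1; 8 → 7 → 4.
Collecting the images, α ∘ β = [2 7 3 8 5 0 6 1 4].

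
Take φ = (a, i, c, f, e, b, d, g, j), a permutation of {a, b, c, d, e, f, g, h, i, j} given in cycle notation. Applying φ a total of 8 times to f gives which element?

c

f lies in the 9-cycle (a, i, c, f, e, b, d, g, j).
Stepping 8 places around the cycle: f → e → b → d → g → j → a → i → c.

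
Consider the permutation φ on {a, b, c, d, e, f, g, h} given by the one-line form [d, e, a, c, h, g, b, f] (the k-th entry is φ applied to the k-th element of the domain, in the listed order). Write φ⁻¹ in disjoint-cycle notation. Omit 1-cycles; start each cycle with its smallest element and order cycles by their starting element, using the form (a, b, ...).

The cycle decomposition of φ is (a, d, c)(b, e, h, f, g).
Reversing each cycle (and rotating so the smallest element leads) gives φ⁻¹ = (a, c, d)(b, g, f, h, e).

(a, c, d)(b, g, f, h, e)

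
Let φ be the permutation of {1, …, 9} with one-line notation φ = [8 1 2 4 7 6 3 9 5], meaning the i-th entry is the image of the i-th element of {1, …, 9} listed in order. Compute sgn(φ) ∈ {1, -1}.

1

In disjoint-cycle form the cycle lengths are 7, 1, 1.
A cycle of length ℓ contributes ℓ−1 transpositions, so φ is a product of 6 transpositions — even.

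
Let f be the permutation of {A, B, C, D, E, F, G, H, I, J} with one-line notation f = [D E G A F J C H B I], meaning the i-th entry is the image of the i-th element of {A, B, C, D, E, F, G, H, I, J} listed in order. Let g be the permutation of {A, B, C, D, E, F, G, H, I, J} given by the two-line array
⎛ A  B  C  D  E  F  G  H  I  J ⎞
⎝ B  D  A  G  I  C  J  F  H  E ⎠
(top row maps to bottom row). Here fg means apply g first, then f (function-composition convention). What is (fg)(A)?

g(A) = B, then f(B) = E; composing gives (fg)(A) = E.

E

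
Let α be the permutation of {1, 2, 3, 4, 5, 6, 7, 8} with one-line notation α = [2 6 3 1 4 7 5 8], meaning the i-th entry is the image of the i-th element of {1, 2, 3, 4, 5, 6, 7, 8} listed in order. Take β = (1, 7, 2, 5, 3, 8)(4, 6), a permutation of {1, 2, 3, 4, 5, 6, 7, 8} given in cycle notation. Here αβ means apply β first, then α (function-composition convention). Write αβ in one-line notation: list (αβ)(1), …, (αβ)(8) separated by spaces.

For each element, apply β then α: 1 → 7 → 5; 2 → 5 → 4; 3 → 8 → 8; 4 → 6 → 7; 5 → 3 → 3; 6 → 4 → 1; 7 → 2 → 6; 8 → 1 → 2.
So αβ in one-line form is 5 4 8 7 3 1 6 2.

5 4 8 7 3 1 6 2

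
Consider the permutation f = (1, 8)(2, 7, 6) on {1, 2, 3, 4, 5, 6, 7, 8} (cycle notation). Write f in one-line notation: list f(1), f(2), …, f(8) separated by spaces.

Each element maps to the next entry in its cycle (wrapping to the front): 1→8, 2→7, 3→3, 4→4, 5→5, 6→2, 7→6, 8→1.
So the one-line form is 8 7 3 4 5 2 6 1.

8 7 3 4 5 2 6 1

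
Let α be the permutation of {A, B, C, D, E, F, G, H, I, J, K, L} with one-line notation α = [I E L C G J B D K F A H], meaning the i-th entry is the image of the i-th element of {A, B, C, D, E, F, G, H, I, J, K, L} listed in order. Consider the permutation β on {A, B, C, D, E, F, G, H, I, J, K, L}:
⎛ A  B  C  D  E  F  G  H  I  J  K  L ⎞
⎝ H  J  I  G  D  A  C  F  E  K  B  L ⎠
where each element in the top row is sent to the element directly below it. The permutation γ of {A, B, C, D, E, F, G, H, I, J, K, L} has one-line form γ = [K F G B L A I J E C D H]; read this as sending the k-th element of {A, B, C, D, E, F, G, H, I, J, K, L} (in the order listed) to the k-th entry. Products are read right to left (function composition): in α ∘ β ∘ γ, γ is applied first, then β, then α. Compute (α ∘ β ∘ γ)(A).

E

Apply the permutations in order: γ(A) = K, then β(K) = B, then α(B) = E. So (α ∘ β ∘ γ)(A) = E.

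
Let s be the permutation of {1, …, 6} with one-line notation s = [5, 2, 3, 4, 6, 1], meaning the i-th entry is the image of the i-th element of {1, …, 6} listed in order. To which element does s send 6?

1

6 is element number 6 of the domain, and entry number 6 of the one-line form is 1, so s(6) = 1.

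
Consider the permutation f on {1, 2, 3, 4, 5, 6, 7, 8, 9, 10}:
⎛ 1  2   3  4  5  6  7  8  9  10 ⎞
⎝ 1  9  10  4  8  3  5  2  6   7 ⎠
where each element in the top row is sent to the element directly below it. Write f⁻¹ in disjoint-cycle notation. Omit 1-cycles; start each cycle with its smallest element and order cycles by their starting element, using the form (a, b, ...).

First write f in disjoint cycles: (2, 9, 6, 3, 10, 7, 5, 8).
Reversing each cycle (and rotating so the smallest element leads) gives f⁻¹ = (2, 8, 5, 7, 10, 3, 6, 9).

(2, 8, 5, 7, 10, 3, 6, 9)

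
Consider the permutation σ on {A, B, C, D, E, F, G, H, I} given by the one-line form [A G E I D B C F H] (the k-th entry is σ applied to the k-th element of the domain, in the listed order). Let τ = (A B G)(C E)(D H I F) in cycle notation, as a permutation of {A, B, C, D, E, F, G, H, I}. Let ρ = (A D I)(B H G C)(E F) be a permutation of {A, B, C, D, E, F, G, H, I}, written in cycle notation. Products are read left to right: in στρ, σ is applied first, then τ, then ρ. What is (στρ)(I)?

A

Apply the permutations in order: σ(I) = H, then τ(H) = I, then ρ(I) = A. So (στρ)(I) = A.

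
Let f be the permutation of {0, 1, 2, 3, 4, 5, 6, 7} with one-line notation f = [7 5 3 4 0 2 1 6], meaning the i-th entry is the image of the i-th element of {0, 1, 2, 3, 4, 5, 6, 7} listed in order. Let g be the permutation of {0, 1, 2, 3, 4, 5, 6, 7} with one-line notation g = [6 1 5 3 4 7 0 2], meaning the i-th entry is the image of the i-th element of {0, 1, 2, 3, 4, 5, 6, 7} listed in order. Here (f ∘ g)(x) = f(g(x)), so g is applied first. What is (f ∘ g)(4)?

g(4) = 4, then f(4) = 0; composing gives (f ∘ g)(4) = 0.

0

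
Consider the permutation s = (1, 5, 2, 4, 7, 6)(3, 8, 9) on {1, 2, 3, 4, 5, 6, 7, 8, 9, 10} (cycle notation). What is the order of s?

The cycle type of s is (6, 3, 1).
Since disjoint cycles commute, ord(s) = lcm(6, 3) = 6.

6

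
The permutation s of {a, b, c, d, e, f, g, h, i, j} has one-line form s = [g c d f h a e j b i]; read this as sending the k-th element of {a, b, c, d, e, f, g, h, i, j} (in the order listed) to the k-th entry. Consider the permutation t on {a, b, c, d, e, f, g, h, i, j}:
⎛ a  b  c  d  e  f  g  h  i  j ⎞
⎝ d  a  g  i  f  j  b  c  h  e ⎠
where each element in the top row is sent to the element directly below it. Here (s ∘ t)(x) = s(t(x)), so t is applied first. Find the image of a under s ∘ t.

f

(s ∘ t)(a) = s(t(a)). t(a) = d, then s(d) = f. So (s ∘ t)(a) = f.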